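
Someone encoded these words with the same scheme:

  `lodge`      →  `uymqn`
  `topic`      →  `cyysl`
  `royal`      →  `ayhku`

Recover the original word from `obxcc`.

Shifts by position in lodge: pos 0: l→u (+9), pos 1: o→y (+10), pos 2: d→m (+9), pos 3: g→q (+10) — repeating every 2. It's a Vigenère-style cipher with numeric key [9,10]: position i shifts by key[i mod 2].
Decoding obxcc: o−9=f, b−10=r, x−9=o, c−10=s, c−9=t.

frost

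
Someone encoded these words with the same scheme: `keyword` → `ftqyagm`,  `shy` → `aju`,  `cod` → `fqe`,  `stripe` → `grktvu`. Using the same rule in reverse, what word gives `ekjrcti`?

Read the word backwards and shift each letter +2.
Decoding ekjrcti: shift back: e−2=c, k−2=i, j−2=h, r−2=p, c−2=a, t−2=r, i−2=g → cihparg; then reverse → graphic.

graphic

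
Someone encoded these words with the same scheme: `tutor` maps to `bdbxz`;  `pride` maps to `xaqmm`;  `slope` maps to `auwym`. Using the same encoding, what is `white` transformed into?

eqqcm

Shifts by position in tutor: pos 0: t→b (+8), pos 1: u→d (+9), pos 2: t→b (+8), pos 3: o→x (+9) — repeating every 2. The shifts repeat in a cycle of length 2: positions 0,1,… shift by +8, +9, then the pattern repeats.
For white: w+8=e, h+9=q, i+8=q, t+9=c, e+8=m.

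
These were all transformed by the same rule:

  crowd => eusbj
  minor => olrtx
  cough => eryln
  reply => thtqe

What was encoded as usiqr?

In crowd: c→e is +2, r→u is +3, o→s is +4, w→b is +5 — the shift increases by 1 each position. Letter i (0-indexed) is shifted by i+2, so successive shifts are 2, 3, 4, ….
Undoing it on usiqr: u−2=s, s−3=p, i−4=e, q−5=l, r−6=l.

spell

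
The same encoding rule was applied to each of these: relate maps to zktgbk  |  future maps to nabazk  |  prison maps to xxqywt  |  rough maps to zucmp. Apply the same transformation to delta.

Shifts by position in relate: pos 0: r→z (+8), pos 1: e→k (+6), pos 2: l→t (+8), pos 3: a→g (+6) — repeating every 2. It's a Vigenère-style cipher with numeric key [8,6]: position i shifts by key[i mod 2].
Applying it to delta: d+8=l, e+6=k, l+8=t, t+6=z, a+8=i.

lktzi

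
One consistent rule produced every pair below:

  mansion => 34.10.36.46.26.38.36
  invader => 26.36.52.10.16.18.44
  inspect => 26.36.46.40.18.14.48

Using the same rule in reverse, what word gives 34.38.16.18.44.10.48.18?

m(#13)→34 and a(#1)→10: differences scale by 2, so n = 2·pos + 8. With a=1..z=26, the number is 2·pos + 8.
Undoing it on 34.38.16.18.44.10.48.18: 34→(34−8)÷2=13=m, 38→(38−8)÷2=15=o, 16→(16−8)÷2=4=d, 18→(18−8)÷2=5=e, 44→(44−8)÷2=18=r, 10→(10−8)÷2=1=a, 48→(48−8)÷2=20=t, 18→(18−8)÷2=5=e.

moderate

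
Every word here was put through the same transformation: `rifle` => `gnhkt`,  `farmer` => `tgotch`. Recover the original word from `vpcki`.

giant

The output letters match the input read backwards, each shifted +2: rifle reversed is elfir. Two steps: reverse the string, then apply a Caesar shift of +2.
Decoding vpcki: shift back: v−2=t, p−2=n, c−2=a, k−2=i, i−2=g → tnaig; then reverse → giant.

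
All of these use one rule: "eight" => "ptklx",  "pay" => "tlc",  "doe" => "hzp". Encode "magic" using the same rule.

qlktg

The shift depends on letter class: consonant g→k is +4, but vowel e→p is +11. Vowels shift forward by 11 and consonants shift forward by 4.
For magic: m(cons)+4=q, a(vowel)+11=l, g(cons)+4=k, i(vowel)+11=t, c(cons)+4=g.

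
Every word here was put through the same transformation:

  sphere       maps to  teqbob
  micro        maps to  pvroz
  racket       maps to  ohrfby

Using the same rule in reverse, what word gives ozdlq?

rough

s(18)→t(19) and p(15)→e(4) fit y≡5x+7 (mod 26); the inverse of 5 mod 26 is 21. Treating letters as 0–25, the rule is x ↦ 5x + 7 (mod 26).
Undoing it on ozdlq: o(14)→21·(14−7)≡17=r; z(25)→21·(25−7)≡14=o; d(3)→21·(3−7)≡20=u; l(11)→21·(11−7)≡6=g; q(16)→21·(16−7)≡7=h (all mod 26).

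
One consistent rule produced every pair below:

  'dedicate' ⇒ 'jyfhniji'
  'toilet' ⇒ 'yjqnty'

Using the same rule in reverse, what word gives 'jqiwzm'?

hurdle

Two steps: reverse the string, then apply a Caesar shift of +5.
Reversing it on jqiwzm: shift back: j−5=e, q−5=l, i−5=d, w−5=r, z−5=u, m−5=h → eldruh; then reverse → hurdle.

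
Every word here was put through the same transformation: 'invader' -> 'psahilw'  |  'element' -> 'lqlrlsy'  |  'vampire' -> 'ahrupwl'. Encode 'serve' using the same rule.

The shift depends on letter class: consonant n→s is +5, but vowel i→p is +7. The rule splits by letter class: vowels +7, consonants +5.
Applying it to serve: s(cons)+5=x, e(vowel)+7=l, r(cons)+5=w, v(cons)+5=a, e(vowel)+7=l.

xlwal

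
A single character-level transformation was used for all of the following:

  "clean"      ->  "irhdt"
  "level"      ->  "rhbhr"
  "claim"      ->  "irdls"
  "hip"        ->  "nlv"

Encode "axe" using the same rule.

ddh

The shift depends on letter class: consonant c→i is +6, but vowel e→h is +3. The rule splits by letter class: vowels +3, consonants +6.
Applying it to axe: a(vowel)+3=d, x(cons)+6=d, e(vowel)+3=h.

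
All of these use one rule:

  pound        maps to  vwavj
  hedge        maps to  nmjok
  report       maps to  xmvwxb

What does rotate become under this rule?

xwzizm

Shifts by position in pound: pos 0: p→v (+6), pos 1: o→w (+8), pos 2: u→a (+6), pos 3: n→v (+8) — repeating every 2. It's a Vigenère-style cipher with numeric key [6,8]: position i shifts by key[i mod 2].
Applying it to rotate: r+6=x, o+8=w, t+6=z, a+8=i, t+6=z, e+8=m.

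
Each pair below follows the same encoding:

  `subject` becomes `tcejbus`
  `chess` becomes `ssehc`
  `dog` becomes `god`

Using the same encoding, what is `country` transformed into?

yrtnuoc

The output letters match the input read backwards: subject reversed is tcejbus. The word is simply reversed.
For country: reverse → yrtnuoc.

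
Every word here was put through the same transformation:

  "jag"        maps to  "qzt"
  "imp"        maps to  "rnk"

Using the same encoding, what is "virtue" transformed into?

Each pair mirrors across the alphabet (j↔q, a↔z, g↔t): positions sum to 25. This is the alphabet-reversal cipher (Atbash): a becomes z, b becomes y, etc.
For virtue: v↔e, i↔r, r↔i, t↔g, u↔f, e↔v.

erigfv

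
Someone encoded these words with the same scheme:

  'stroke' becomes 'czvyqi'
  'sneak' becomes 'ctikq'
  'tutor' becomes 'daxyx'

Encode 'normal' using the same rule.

xuvwgp

It's a Vigenère-style cipher with numeric key [10,6,4]: position i shifts by key[i mod 3].
Applying it to normal: n+10=x, o+6=u, r+4=v, m+10=w, a+6=g, l+4=p.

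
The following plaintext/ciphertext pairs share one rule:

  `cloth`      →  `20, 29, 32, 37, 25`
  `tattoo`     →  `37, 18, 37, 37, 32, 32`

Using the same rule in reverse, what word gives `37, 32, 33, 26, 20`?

Letters become their 1-based position plus 17 (so a→18, b→19, …).
Reversing it on 37, 32, 33, 26, 20: 37→(37−17)÷1=20=t, 32→(32−17)÷1=15=o, 33→(33−17)÷1=16=p, 26→(26−17)÷1=9=i, 20→(20−17)÷1=3=c.

topic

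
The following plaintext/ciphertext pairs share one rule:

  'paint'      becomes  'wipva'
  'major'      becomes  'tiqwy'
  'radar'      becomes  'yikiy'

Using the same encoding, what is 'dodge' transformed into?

Shifts by position in paint: pos 0: p→w (+7), pos 1: a→i (+8), pos 2: i→p (+7), pos 3: n→v (+8) — repeating every 2. A repeating key of period 2 is used — shifts +7, +8 over and over.
For dodge: d+7=k, o+8=w, d+7=k, g+8=o, e+7=l.

kwkol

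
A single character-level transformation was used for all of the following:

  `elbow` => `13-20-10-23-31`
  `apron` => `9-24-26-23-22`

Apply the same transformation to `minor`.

21-17-22-23-26

The number is (letter's place in the alphabet, a=1) + 8.
For minor: m=13→21, i=9→17, n=14→22, o=15→23, r=18→26.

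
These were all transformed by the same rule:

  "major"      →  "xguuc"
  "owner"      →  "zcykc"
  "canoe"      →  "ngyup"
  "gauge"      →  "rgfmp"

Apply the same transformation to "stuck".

Shifts by position in major: pos 0: m→x (+11), pos 1: a→g (+6), pos 2: j→u (+11), pos 3: o→u (+6) — repeating every 2. The shifts repeat in a cycle of length 2: positions 0,1,… shift by +11, +6, then the pattern repeats.
For stuck: s+11=d, t+6=z, u+11=f, c+6=i, k+11=v.

dzfiv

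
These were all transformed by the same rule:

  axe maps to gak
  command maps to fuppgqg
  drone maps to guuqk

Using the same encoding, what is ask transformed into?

gvn

The shift depends on letter class: consonant x→a is +3, but vowel a→g is +6. Two shifts are in play — +6 for a/e/i/o/u, +3 for every other letter.
On ask: a(vowel)+6=g, s(cons)+3=v, k(cons)+3=n.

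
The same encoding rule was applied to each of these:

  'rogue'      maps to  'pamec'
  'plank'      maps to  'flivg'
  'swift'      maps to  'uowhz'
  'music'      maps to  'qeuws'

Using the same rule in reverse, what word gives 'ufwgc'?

r(17)→p(15) and o(14)→a(0) fit y≡5x+8 (mod 26); the inverse of 5 mod 26 is 21. Each letter's alphabet position (a=0..z=25) is mapped through 5·x+8 mod 26 — an affine cipher.
Undoing it on ufwgc: u(20)→21·(20−8)≡18=s; f(5)→21·(5−8)≡15=p; w(22)→21·(22−8)≡8=i; g(6)→21·(6−8)≡10=k; c(2)→21·(2−8)≡4=e (all mod 26).

spike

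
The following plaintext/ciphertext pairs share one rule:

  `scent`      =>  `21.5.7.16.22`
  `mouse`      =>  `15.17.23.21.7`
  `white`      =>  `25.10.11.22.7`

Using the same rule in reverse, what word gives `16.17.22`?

not

s is letter #19 and maps to 21: an offset of 2. The number is (letter's place in the alphabet, a=1) + 2.
Undoing it on 16.17.22: 16→(16−2)÷1=14=n, 17→(17−2)÷1=15=o, 22→(22−2)÷1=20=t.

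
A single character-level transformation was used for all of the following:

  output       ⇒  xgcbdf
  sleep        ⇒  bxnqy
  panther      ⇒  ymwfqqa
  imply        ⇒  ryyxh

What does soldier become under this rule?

Shifts by position in output: pos 0: o→x (+9), pos 1: u→g (+12), pos 2: t→c (+9), pos 3: p→b (+12) — repeating every 2. It's a Vigenère-style cipher with numeric key [9,12]: position i shifts by key[i mod 2].
On soldier: s+9=b, o+12=a, l+9=u, d+12=p, i+9=r, e+12=q, r+9=a.

bauprqa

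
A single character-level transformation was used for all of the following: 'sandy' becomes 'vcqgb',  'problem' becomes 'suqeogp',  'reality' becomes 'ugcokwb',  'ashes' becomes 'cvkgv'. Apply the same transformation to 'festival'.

igvwkyco

The shift depends on letter class: consonant s→v is +3, but vowel a→c is +2. The rule splits by letter class: vowels +2, consonants +3.
For festival: f(cons)+3=i, e(vowel)+2=g, s(cons)+3=v, t(cons)+3=w, i(vowel)+2=k, v(cons)+3=y, a(vowel)+2=c, l(cons)+3=o.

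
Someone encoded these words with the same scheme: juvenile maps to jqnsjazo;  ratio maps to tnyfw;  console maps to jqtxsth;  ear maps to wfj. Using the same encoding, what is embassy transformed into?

The output letters match the input read backwards, each shifted +5: juvenile reversed is elinevuj. Two steps: reverse the string, then apply a Caesar shift of +5.
For embassy: reverse → yssabme; then shift: y+5=d, s+5=x, s+5=x, a+5=f, b+5=g, m+5=r, e+5=j.

dxxfgrj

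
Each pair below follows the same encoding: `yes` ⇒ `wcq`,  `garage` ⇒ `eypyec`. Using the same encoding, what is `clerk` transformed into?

This is a Caesar cipher with shift 24.
Applying it to clerk: c+24=a, l+24=j, e+24=c, r+24=p, k+24=i.

ajcpi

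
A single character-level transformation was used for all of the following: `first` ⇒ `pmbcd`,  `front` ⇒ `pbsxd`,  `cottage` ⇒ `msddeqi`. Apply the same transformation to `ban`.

lex

The shift depends on letter class: consonant f→p is +10, but vowel i→m is +4. Vowels shift forward by 4 and consonants shift forward by 10.
Applying it to ban: b(cons)+10=l, a(vowel)+4=e, n(cons)+10=x.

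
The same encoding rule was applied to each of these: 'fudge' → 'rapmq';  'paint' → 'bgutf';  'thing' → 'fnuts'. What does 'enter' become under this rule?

Shifts by position in fudge: pos 0: f→r (+12), pos 1: u→a (+6), pos 2: d→p (+12), pos 3: g→m (+6) — repeating every 2. The shifts repeat in a cycle of length 2: positions 0,1,… shift by +12, +6, then the pattern repeats.
On enter: e+12=q, n+6=t, t+12=f, e+6=k, r+12=d.

qtfkd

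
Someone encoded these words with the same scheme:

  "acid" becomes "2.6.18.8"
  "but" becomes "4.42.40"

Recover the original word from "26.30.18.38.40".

moist

a(#1)→2 and c(#3)→6: differences scale by 2, so n = 2·pos + 0. The formula is n = 2×(alphabet index, a=1).
Undoing it on 26.30.18.38.40: 26→(26−0)÷2=13=m, 30→(30−0)÷2=15=o, 18→(18−0)÷2=9=i, 38→(38−0)÷2=19=s, 40→(40−0)÷2=20=t.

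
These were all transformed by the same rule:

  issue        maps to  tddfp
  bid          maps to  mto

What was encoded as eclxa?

tramp

Each letter is shifted forward by 11 in the alphabet (a Caesar shift of +11).
Decoding eclxa: e−11=t, c−11=r, l−11=a, x−11=m, a−11=p.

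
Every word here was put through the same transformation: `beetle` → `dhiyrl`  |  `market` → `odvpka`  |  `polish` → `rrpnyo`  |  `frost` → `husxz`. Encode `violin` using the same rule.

xlsqou

In beetle: b→d is +2, e→h is +3, e→i is +4, t→y is +5 — the shift increases by 1 each position. Letter i (0-indexed) is shifted by i+2, so successive shifts are 2, 3, 4, ….
Applying it to violin: v+2=x, i+3=l, o+4=s, l+5=q, i+6=o, n+7=u.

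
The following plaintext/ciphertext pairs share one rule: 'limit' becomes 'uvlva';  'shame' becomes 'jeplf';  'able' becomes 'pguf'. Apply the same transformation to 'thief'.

This is an affine cipher: with a=0,…,z=25, each position x becomes (17x+15) mod 26.
On thief: t(19)→17·19+15≡0=a; h(7)→17·7+15≡4=e; i(8)→17·8+15≡21=v; e(4)→17·4+15≡5=f; f(5)→17·5+15≡22=w (all mod 26).

aevfw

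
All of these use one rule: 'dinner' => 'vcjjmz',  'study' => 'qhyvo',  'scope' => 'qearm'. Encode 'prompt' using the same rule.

rzasrh

d(3)→v(21) and i(8)→c(2) fit y≡17x+22 (mod 26); the inverse of 17 mod 26 is 23. Treating letters as 0–25, the rule is x ↦ 17x + 22 (mod 26).
Applying it to prompt: p(15)→17·15+22≡17=r; r(17)→17·17+22≡25=z; o(14)→17·14+22≡0=a; m(12)→17·12+22≡18=s; p(15)→17·15+22≡17=r; t(19)→17·19+22≡7=h (all mod 26).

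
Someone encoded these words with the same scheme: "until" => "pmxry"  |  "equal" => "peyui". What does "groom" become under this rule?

qssvk

Two steps: reverse the string, then apply a Caesar shift of +4.
For groom: reverse → moorg; then shift: m+4=q, o+4=s, o+4=s, r+4=v, g+4=k.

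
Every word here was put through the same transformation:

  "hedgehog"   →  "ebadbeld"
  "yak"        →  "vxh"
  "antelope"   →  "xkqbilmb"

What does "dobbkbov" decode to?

greenery

Compare letters: h→e is +23, e→b is +23, d→a is +23 — a constant shift. It's a constant shift of +23 (ROT23).
Decoding dobbkbov: d−23=g, o−23=r, b−23=e, b−23=e, k−23=n, b−23=e, o−23=r, v−23=y.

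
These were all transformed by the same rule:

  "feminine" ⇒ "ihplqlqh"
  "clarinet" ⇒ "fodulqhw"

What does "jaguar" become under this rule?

Compare letters: f→i is +3, e→h is +3, m→p is +3 — a constant shift. This is a Caesar cipher with shift 3.
Applying it to jaguar: j+3=m, a+3=d, g+3=j, u+3=x, a+3=d, r+3=u.

mdjxdu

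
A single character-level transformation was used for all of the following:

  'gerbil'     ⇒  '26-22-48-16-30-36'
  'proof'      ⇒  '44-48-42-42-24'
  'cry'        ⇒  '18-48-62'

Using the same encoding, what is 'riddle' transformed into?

48-30-20-20-36-22

g(#7)→26 and e(#5)→22: differences scale by 2, so n = 2·pos + 12. The formula is n = 2×(alphabet index, a=1) + 12.
On riddle: r=18→48, i=9→30, d=4→20, d=4→20, l=12→36, e=5→22.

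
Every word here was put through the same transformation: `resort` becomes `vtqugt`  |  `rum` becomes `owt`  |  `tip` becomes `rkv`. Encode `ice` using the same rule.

gek

Read the word backwards and shift each letter +2.
For ice: reverse → eci; then shift: e+2=g, c+2=e, i+2=k.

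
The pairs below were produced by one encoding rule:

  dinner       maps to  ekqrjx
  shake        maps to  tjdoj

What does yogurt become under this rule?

zqjywz

In dinner: d→e is +1, i→k is +2, n→q is +3, n→r is +4 — the shift increases by 1 each position. Letter i (0-indexed) is shifted by i+1, so successive shifts are 1, 2, 3, ….
Applying it to yogurt: y+1=z, o+2=q, g+3=j, u+4=y, r+5=w, t+6=z.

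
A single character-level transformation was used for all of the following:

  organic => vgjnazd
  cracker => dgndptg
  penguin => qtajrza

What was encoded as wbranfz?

o(14)→v(21) and r(17)→g(6) fit y≡21x+13 (mod 26); the inverse of 21 mod 26 is 5. This is an affine cipher: with a=0,…,z=25, each position x becomes (21x+13) mod 26.
Decoding wbranfz: w(22)→5·(22−13)≡19=t; b(1)→5·(1−13)≡18=s; r(17)→5·(17−13)≡20=u; a(0)→5·(0−13)≡13=n; n(13)→5·(13−13)≡0=a; f(5)→5·(5−13)≡12=m; z(25)→5·(25−13)≡8=i (all mod 26).

tsunami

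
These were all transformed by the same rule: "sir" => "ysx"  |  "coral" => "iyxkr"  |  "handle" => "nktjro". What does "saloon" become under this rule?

ykryyt

The shift depends on letter class: consonant s→y is +6, but vowel i→s is +10. Two shifts are in play — +10 for a/e/i/o/u, +6 for every other letter.
Applying it to saloon: s(cons)+6=y, a(vowel)+10=k, l(cons)+6=r, o(vowel)+10=y, o(vowel)+10=y, n(cons)+6=t.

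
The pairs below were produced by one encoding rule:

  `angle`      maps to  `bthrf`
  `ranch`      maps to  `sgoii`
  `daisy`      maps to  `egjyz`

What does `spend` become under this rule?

tvfte

Shifts by position in angle: pos 0: a→b (+1), pos 1: n→t (+6), pos 2: g→h (+1), pos 3: l→r (+6) — repeating every 2. The shifts repeat in a cycle of length 2: positions 0,1,… shift by +1, +6, then the pattern repeats.
Applying it to spend: s+1=t, p+6=v, e+1=f, n+6=t, d+1=e.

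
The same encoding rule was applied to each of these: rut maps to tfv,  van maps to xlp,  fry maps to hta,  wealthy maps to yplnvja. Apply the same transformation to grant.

itlpv

The shift depends on letter class: consonant r→t is +2, but vowel u→f is +11. Vowels shift forward by 11 and consonants shift forward by 2.
Applying it to grant: g(cons)+2=i, r(cons)+2=t, a(vowel)+11=l, n(cons)+2=p, t(cons)+2=v.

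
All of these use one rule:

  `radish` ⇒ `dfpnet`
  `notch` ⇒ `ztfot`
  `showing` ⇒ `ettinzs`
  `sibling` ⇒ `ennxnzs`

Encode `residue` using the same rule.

The shift depends on letter class: consonant r→d is +12, but vowel a→f is +5. The rule splits by letter class: vowels +5, consonants +12.
For residue: r(cons)+12=d, e(vowel)+5=j, s(cons)+12=e, i(vowel)+5=n, d(cons)+12=p, u(vowel)+5=z, e(vowel)+5=j.

djenpzj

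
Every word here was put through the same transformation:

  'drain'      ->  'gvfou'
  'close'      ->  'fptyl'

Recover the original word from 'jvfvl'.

grape

In drain: d→g is +3, r→v is +4, a→f is +5, i→o is +6 — the shift increases by 1 each position. The shift increases by 1 at each position, starting from +3: 3, 4, 5, ….
Reversing it on jvfvl: j−3=g, v−4=r, f−5=a, v−6=p, l−7=e.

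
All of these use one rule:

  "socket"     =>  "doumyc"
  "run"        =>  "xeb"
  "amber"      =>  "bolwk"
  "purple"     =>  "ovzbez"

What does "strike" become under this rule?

ousbdc

The output letters match the input read backwards, each shifted +10: socket reversed is tekcos. Read the word backwards and shift each letter +10.
For strike: reverse → ekirts; then shift: e+10=o, k+10=u, i+10=s, r+10=b, t+10=d, s+10=c.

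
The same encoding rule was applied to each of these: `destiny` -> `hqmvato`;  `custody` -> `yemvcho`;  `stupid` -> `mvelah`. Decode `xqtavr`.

Each letter's alphabet position (a=0..z=25) is mapped through 9·x+6 mod 26 — an affine cipher.
Decoding xqtavr: x(23)→3·(23−6)≡25=z; q(16)→3·(16−6)≡4=e; t(19)→3·(19−6)≡13=n; a(0)→3·(0−6)≡8=i; v(21)→3·(21−6)≡19=t; r(17)→3·(17−6)≡7=h (all mod 26).

zenith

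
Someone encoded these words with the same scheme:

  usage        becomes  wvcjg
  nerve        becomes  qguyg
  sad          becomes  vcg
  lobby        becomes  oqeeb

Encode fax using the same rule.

ica

The shift depends on letter class: consonant s→v is +3, but vowel u→w is +2. Vowels shift forward by 2 and consonants shift forward by 3.
Applying it to fax: f(cons)+3=i, a(vowel)+2=c, x(cons)+3=a.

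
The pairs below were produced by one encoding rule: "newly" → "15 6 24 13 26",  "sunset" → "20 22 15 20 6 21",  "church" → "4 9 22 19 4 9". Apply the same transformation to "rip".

19 10 17

The number is (letter's place in the alphabet, a=1) + 1.
On rip: r=18→19, i=9→10, p=16→17.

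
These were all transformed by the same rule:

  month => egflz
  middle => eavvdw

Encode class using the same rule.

udskk

Compare letters: m→e is +18, o→g is +18, n→f is +18 — a constant shift. Each letter is shifted forward by 18 in the alphabet (a Caesar shift of +18).
For class: c+18=u, l+18=d, a+18=s, s+18=k, s+18=k.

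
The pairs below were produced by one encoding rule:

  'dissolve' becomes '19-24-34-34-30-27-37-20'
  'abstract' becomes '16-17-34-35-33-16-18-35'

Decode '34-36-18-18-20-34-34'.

success

d is letter #4 and maps to 19: an offset of 15. The number is (letter's place in the alphabet, a=1) + 15.
Decoding 34-36-18-18-20-34-34: 34→(34−15)÷1=19=s, 36→(36−15)÷1=21=u, 18→(18−15)÷1=3=c, 18→(18−15)÷1=3=c, 20→(20−15)÷1=5=e, 34→(34−15)÷1=19=s, 34→(34−15)÷1=19=s.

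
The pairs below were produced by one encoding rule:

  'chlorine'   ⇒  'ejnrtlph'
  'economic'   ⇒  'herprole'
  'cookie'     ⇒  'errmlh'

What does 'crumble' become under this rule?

etxodnh

The shift depends on letter class: consonant c→e is +2, but vowel o→r is +3. The rule splits by letter class: vowels +3, consonants +2.
On crumble: c(cons)+2=e, r(cons)+2=t, u(vowel)+3=x, m(cons)+2=o, b(cons)+2=d, l(cons)+2=n, e(vowel)+3=h.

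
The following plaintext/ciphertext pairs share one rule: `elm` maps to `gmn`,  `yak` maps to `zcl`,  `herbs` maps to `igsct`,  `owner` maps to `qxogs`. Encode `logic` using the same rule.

mqhkd

The shift depends on letter class: consonant l→m is +1, but vowel e→g is +2. Vowels shift forward by 2 and consonants shift forward by 1.
On logic: l(cons)+1=m, o(vowel)+2=q, g(cons)+1=h, i(vowel)+2=k, c(cons)+1=d.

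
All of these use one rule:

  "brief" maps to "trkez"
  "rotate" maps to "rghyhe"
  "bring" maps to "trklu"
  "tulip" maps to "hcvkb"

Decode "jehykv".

detail

This is an affine cipher: with a=0,…,z=25, each position x becomes (21x+24) mod 26.
Undoing it on jehykv: j(9)→5·(9−24)≡3=d; e(4)→5·(4−24)≡4=e; h(7)→5·(7−24)≡19=t; y(24)→5·(24−24)≡0=a; k(10)→5·(10−24)≡8=i; v(21)→5·(21−24)≡11=l (all mod 26).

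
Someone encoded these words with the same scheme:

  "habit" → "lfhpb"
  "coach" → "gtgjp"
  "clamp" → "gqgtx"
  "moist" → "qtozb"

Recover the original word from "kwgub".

grant

In habit: h→l is +4, a→f is +5, b→h is +6, i→p is +7 — the shift increases by 1 each position. Letter i (0-indexed) is shifted by i+4, so successive shifts are 4, 5, 6, ….
Undoing it on kwgub: k−4=g, w−5=r, g−6=a, u−7=n, b−8=t.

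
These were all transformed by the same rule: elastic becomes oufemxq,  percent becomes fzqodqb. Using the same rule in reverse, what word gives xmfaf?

The output letters match the input read backwards, each shifted +12: elastic reversed is citsale. The word is reversed, then every letter is shifted forward by 12.
Decoding xmfaf: shift back: x−12=l, m−12=a, f−12=t, a−12=o, f−12=t → latot; then reverse → total.

total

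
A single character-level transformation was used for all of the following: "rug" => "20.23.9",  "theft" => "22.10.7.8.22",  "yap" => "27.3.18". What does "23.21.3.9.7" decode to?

r is letter #18 and maps to 20: an offset of 2. The number is (letter's place in the alphabet, a=1) + 2.
Reversing it on 23.21.3.9.7: 23→(23−2)÷1=21=u, 21→(21−2)÷1=19=s, 3→(3−2)÷1=1=a, 9→(9−2)÷1=7=g, 7→(7−2)÷1=5=e.

usage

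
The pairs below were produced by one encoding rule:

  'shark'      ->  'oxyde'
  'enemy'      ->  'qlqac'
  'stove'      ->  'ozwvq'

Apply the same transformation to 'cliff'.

This is an affine cipher: with a=0,…,z=25, each position x becomes (11x+24) mod 26.
Applying it to cliff: c(2)→11·2+24≡20=u; l(11)→11·11+24≡15=p; i(8)→11·8+24≡8=i; f(5)→11·5+24≡1=b; f(5)→11·5+24≡1=b (all mod 26).

upibb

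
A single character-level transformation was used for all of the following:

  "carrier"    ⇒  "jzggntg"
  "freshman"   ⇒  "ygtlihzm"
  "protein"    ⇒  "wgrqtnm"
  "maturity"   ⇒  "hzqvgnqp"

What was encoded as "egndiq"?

bright

c(2)→j(9) and a(0)→z(25) fit y≡5x+25 (mod 26); the inverse of 5 mod 26 is 21. Treating letters as 0–25, the rule is x ↦ 5x + 25 (mod 26).
Decoding egndiq: e(4)→21·(4−25)≡1=b; g(6)→21·(6−25)≡17=r; n(13)→21·(13−25)≡8=i; d(3)→21·(3−25)≡6=g; i(8)→21·(8−25)≡7=h; q(16)→21·(16−25)≡19=t (all mod 26).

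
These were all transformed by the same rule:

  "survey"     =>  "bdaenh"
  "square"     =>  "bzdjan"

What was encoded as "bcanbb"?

stress

Every letter moves 9 places later in the alphabet, wrapping around z→a.
Decoding bcanbb: b−9=s, c−9=t, a−9=r, n−9=e, b−9=s, b−9=s.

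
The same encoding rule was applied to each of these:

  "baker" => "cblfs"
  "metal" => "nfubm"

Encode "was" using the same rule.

Compare letters: b→c is +1, a→b is +1, k→l is +1 — a constant shift. Each letter is shifted forward by 1 in the alphabet (a Caesar shift of +1).
For was: w+1=x, a+1=b, s+1=t.

xbt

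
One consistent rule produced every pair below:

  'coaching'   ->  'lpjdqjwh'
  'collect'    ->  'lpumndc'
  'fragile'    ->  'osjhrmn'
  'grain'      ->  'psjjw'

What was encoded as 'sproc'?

joint

Shifts by position in coaching: pos 0: c→l (+9), pos 1: o→p (+1), pos 2: a→j (+9), pos 3: c→d (+1) — repeating every 2. It's a Vigenère-style cipher with numeric key [9,1]: position i shifts by key[i mod 2].
Decoding sproc: s−9=j, p−1=o, r−9=i, o−1=n, c−9=t.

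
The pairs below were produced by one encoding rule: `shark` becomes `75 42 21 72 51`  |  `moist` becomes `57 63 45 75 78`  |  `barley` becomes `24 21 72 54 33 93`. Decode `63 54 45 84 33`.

olive

With a=1..z=26, the number is 3·pos + 18.
Undoing it on 63 54 45 84 33: 63→(63−18)÷3=15=o, 54→(54−18)÷3=12=l, 45→(45−18)÷3=9=i, 84→(84−18)÷3=22=v, 33→(33−18)÷3=5=e.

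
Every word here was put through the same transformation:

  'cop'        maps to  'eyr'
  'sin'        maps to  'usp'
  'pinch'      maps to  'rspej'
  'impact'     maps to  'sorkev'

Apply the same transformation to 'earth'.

oktvj

Vowels shift forward by 10 and consonants shift forward by 2.
For earth: e(vowel)+10=o, a(vowel)+10=k, r(cons)+2=t, t(cons)+2=v, h(cons)+2=j.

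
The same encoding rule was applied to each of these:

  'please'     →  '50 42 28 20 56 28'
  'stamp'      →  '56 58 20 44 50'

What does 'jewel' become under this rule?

p(#16)→50 and l(#12)→42: differences scale by 2, so n = 2·pos + 18. The formula is n = 2×(alphabet index, a=1) + 18.
Applying it to jewel: j=10→38, e=5→28, w=23→64, e=5→28, l=12→42.

38 28 64 28 42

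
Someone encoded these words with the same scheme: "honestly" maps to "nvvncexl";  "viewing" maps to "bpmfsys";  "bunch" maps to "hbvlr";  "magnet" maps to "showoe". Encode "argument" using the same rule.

In honestly: h→n is +6, o→v is +7, n→v is +8, e→n is +9 — the shift increases by 1 each position. Each letter shifts forward by (position + 6), i.e. 6, 7, 8, … — the shift grows by one for each successive letter.
For argument: a+6=g, r+7=y, g+8=o, u+9=d, m+10=w, e+11=p, n+12=z, t+13=g.

gyodwpzg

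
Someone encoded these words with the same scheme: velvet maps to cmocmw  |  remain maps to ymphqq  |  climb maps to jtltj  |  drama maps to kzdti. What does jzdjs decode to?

Shifts by position in velvet: pos 0: v→c (+7), pos 1: e→m (+8), pos 2: l→o (+3), pos 3: v→c (+7), pos 4: e→m (+8), pos 5: t→w (+3) — repeating every 3. It's a Vigenère-style cipher with numeric key [7,8,3]: position i shifts by key[i mod 3].
Reversing it on jzdjs: j−7=c, z−8=r, d−3=a, j−7=c, s−8=k.

crack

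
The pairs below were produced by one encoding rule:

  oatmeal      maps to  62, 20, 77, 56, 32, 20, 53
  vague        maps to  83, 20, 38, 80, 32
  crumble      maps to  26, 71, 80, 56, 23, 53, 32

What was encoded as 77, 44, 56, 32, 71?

timer

The formula is n = 3×(alphabet index, a=1) + 17.
Undoing it on 77, 44, 56, 32, 71: 77→(77−17)÷3=20=t, 44→(44−17)÷3=9=i, 56→(56−17)÷3=13=m, 32→(32−17)÷3=5=e, 71→(71−17)÷3=18=r.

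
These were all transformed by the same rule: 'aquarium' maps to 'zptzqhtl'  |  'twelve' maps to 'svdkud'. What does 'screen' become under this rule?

Every letter moves 25 places later in the alphabet, wrapping around z→a.
Applying it to screen: s+25=r, c+25=b, r+25=q, e+25=d, e+25=d, n+25=m.

rbqddm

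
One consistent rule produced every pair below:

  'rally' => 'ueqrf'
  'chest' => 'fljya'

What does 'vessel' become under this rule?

yixylt

Each letter shifts forward by (position + 3), i.e. 3, 4, 5, … — the shift grows by one for each successive letter.
For vessel: v+3=y, e+4=i, s+5=x, s+6=y, e+7=l, l+8=t.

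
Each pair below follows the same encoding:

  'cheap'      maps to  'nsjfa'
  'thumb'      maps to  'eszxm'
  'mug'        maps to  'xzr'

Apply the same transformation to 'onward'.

tyhfco

The rule splits by letter class: vowels +5, consonants +11.
On onward: o(vowel)+5=t, n(cons)+11=y, w(cons)+11=h, a(vowel)+5=f, r(cons)+11=c, d(cons)+11=o.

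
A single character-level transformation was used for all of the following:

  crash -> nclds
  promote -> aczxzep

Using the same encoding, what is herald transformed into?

Compare letters: c→n is +11, r→c is +11, a→l is +11 — a constant shift. Each letter is shifted forward by 11 in the alphabet (a Caesar shift of +11).
For herald: h+11=s, e+11=p, r+11=c, a+11=l, l+11=w, d+11=o.

spclwo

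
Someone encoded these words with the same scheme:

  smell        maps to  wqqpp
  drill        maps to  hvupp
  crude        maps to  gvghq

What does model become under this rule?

The shift depends on letter class: consonant s→w is +4, but vowel e→q is +12. Two shifts are in play — +12 for a/e/i/o/u, +4 for every other letter.
For model: m(cons)+4=q, o(vowel)+12=a, d(cons)+4=h, e(vowel)+12=q, l(cons)+4=p.

qahqp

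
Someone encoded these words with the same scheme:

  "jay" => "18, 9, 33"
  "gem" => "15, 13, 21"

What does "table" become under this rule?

28, 9, 10, 20, 13

The number is (letter's place in the alphabet, a=1) + 8.
Applying it to table: t=20→28, a=1→9, b=2→10, l=12→20, e=5→13.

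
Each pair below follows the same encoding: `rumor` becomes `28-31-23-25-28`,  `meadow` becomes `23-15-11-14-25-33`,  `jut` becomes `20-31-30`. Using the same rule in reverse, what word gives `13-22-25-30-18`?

r is letter #18 and maps to 28: an offset of 10. The number is (letter's place in the alphabet, a=1) + 10.
Decoding 13-22-25-30-18: 13→(13−10)÷1=3=c, 22→(22−10)÷1=12=l, 25→(25−10)÷1=15=o, 30→(30−10)÷1=20=t, 18→(18−10)÷1=8=h.

cloth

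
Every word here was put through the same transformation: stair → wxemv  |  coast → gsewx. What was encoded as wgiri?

scene

Compare letters: s→w is +4, t→x is +4, a→e is +4 — a constant shift. Every letter moves 4 places later in the alphabet, wrapping around z→a.
Decoding wgiri: w−4=s, g−4=c, i−4=e, r−4=n, i−4=e.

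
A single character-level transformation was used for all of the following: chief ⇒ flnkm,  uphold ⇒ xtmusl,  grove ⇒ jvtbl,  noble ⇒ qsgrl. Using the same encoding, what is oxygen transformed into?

In chief: c→f is +3, h→l is +4, i→n is +5, e→k is +6 — the shift increases by 1 each position. Each letter shifts forward by (position + 3), i.e. 3, 4, 5, … — the shift grows by one for each successive letter.
For oxygen: o+3=r, x+4=b, y+5=d, g+6=m, e+7=l, n+8=v.

rbdmlv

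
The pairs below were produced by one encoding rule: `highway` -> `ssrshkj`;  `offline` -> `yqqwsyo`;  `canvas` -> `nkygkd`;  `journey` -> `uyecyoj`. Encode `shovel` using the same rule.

dsygow

Two shifts are in play — +10 for a/e/i/o/u, +11 for every other letter.
For shovel: s(cons)+11=d, h(cons)+11=s, o(vowel)+10=y, v(cons)+11=g, e(vowel)+10=o, l(cons)+11=w.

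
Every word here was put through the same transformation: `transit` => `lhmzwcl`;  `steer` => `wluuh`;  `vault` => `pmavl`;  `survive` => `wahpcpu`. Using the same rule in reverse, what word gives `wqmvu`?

scale

Each letter's alphabet position (a=0..z=25) is mapped through 15·x+12 mod 26 — an affine cipher.
Reversing it on wqmvu: w(22)→7·(22−12)≡18=s; q(16)→7·(16−12)≡2=c; m(12)→7·(12−12)≡0=a; v(21)→7·(21−12)≡11=l; u(20)→7·(20−12)≡4=e (all mod 26).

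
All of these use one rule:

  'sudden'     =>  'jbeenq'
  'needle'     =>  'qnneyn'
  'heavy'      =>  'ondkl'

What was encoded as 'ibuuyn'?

puzzle

s(18)→j(9) and u(20)→b(1) fit y≡9x+3 (mod 26); the inverse of 9 mod 26 is 3. Treating letters as 0–25, the rule is x ↦ 9x + 3 (mod 26).
Reversing it on ibuuyn: i(8)→3·(8−3)≡15=p; b(1)→3·(1−3)≡20=u; u(20)→3·(20−3)≡25=z; u(20)→3·(20−3)≡25=z; y(24)→3·(24−3)≡11=l; n(13)→3·(13−3)≡4=e (all mod 26).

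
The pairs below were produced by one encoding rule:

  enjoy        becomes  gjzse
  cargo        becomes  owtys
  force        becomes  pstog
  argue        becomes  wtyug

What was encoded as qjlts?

intro

e(4)→g(6) and n(13)→j(9) fit y≡9x+22 (mod 26); the inverse of 9 mod 26 is 3. This is an affine cipher: with a=0,…,z=25, each position x becomes (9x+22) mod 26.
Reversing it on qjlts: q(16)→3·(16−22)≡8=i; j(9)→3·(9−22)≡13=n; l(11)→3·(11−22)≡19=t; t(19)→3·(19−22)≡17=r; s(18)→3·(18−22)≡14=o (all mod 26).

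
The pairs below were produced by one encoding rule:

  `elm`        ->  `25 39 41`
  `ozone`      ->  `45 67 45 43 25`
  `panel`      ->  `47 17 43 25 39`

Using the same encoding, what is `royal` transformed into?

51 45 65 17 39

e(#5)→25 and l(#12)→39: differences scale by 2, so n = 2·pos + 15. With a=1..z=26, the number is 2·pos + 15.
On royal: r=18→51, o=15→45, y=25→65, a=1→17, l=12→39.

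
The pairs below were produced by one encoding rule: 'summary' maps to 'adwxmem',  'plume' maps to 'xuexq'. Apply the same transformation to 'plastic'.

In summary: s→a is +8, u→d is +9, m→w is +10, m→x is +11 — the shift increases by 1 each position. Letter i (0-indexed) is shifted by i+8, so successive shifts are 8, 9, 10, ….
On plastic: p+8=x, l+9=u, a+10=k, s+11=d, t+12=f, i+13=v, c+14=q.

xukdfvq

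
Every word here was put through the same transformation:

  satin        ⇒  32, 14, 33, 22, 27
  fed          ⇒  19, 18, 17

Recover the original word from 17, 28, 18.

The number is (letter's place in the alphabet, a=1) + 13.
Undoing it on 17, 28, 18: 17→(17−13)÷1=4=d, 28→(28−13)÷1=15=o, 18→(18−13)÷1=5=e.

doe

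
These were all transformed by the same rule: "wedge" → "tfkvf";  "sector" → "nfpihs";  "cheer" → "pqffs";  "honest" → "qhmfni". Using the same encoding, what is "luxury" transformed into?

wdodsj

This is an affine cipher: with a=0,…,z=25, each position x becomes (21x+25) mod 26.
Applying it to luxury: l(11)→21·11+25≡22=w; u(20)→21·20+25≡3=d; x(23)→21·23+25≡14=o; u(20)→21·20+25≡3=d; r(17)→21·17+25≡18=s; y(24)→21·24+25≡9=j (all mod 26).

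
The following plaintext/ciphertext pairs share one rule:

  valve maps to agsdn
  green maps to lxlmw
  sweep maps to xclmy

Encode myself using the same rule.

In valve: v→a is +5, a→g is +6, l→s is +7, v→d is +8 — the shift increases by 1 each position. Each letter shifts forward by (position + 5), i.e. 5, 6, 7, … — the shift grows by one for each successive letter.
On myself: m+5=r, y+6=e, s+7=z, e+8=m, l+9=u, f+10=p.

rezmup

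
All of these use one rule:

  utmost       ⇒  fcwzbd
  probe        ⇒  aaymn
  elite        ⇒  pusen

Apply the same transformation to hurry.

sdbch

Shifts by position in utmost: pos 0: u→f (+11), pos 1: t→c (+9), pos 2: m→w (+10), pos 3: o→z (+11), pos 4: s→b (+9), pos 5: t→d (+10) — repeating every 3. It's a Vigenère-style cipher with numeric key [11,9,10]: position i shifts by key[i mod 3].
On hurry: h+11=s, u+9=d, r+10=b, r+11=c, y+9=h.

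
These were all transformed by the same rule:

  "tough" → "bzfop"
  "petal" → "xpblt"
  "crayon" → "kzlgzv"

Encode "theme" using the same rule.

bppup

The shift depends on letter class: consonant t→b is +8, but vowel o→z is +11. Two shifts are in play — +11 for a/e/i/o/u, +8 for every other letter.
For theme: t(cons)+8=b, h(cons)+8=p, e(vowel)+11=p, m(cons)+8=u, e(vowel)+11=p.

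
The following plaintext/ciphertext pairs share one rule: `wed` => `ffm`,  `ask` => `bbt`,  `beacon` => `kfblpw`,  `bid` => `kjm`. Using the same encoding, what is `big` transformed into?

The shift depends on letter class: consonant w→f is +9, but vowel e→f is +1. The rule splits by letter class: vowels +1, consonants +9.
Applying it to big: b(cons)+9=k, i(vowel)+1=j, g(cons)+9=p.

kjp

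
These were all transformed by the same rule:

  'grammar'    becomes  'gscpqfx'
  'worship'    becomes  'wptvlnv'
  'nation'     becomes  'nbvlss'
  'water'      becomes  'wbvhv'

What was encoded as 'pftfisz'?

In grammar: g→g is +0, r→s is +1, a→c is +2, m→p is +3 — the shift increases by 1 each position. The shift increases by 1 at each position, starting from +0: 0, 1, 2, ….
Decoding pftfisz: p−0=p, f−1=e, t−2=r, f−3=c, i−4=e, s−5=n, z−6=t.

percent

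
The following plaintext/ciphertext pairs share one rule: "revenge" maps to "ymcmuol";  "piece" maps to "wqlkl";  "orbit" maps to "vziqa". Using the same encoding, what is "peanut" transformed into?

wmhvbb

It's a Vigenère-style cipher with numeric key [7,8]: position i shifts by key[i mod 2].
Applying it to peanut: p+7=w, e+8=m, a+7=h, n+8=v, u+7=b, t+8=b.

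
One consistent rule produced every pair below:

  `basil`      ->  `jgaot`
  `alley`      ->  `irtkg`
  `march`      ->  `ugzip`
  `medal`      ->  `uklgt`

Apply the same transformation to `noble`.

Shifts by position in basil: pos 0: b→j (+8), pos 1: a→g (+6), pos 2: s→a (+8), pos 3: i→o (+6) — repeating every 2. The shifts repeat in a cycle of length 2: positions 0,1,… shift by +8, +6, then the pattern repeats.
Applying it to noble: n+8=v, o+6=u, b+8=j, l+6=r, e+8=m.

vujrm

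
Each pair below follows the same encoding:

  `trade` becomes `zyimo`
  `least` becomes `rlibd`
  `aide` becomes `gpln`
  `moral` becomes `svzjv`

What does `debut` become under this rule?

In trade: t→z is +6, r→y is +7, a→i is +8, d→m is +9 — the shift increases by 1 each position. The shift increases by 1 at each position, starting from +6: 6, 7, 8, ….
For debut: d+6=j, e+7=l, b+8=j, u+9=d, t+10=d.

jljdd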